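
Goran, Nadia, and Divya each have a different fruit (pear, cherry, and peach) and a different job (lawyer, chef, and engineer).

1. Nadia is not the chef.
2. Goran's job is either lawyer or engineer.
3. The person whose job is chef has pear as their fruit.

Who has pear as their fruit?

Divya

With clues 1–3, Goran and Nadia are impossible for the one with fruit pear.
That leaves Divya.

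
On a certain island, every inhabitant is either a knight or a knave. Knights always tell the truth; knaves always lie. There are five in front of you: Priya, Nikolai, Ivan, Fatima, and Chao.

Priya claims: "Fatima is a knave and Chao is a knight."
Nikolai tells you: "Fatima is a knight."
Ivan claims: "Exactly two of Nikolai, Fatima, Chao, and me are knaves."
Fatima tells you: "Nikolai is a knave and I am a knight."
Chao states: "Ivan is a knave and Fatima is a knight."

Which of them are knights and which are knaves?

Priya: knave, Nikolai: knave, Ivan: knave, Fatima: knave, Chao: knave

Consider Priya. Suppose Priya is a knight.
Then no assignment of the remaining roles makes every statement match its speaker's type — contradiction.
So Priya is a knave.
Consider Nikolai. Suppose Nikolai is a knight.
Then no assignment of the remaining roles makes every statement match its speaker's type — contradiction.
So Nikolai is a knave.
Consider Ivan. Suppose Ivan is a knight.
Then no assignment of the remaining roles makes every statement match its speaker's type — contradiction.
So Ivan is a knave.
Consider Fatima. Suppose Fatima is a knight.
Then Nikolai's statement comes out true, contradicting Nikolai being a knave.
So Fatima is a knave.
With that fixed, Chao's statement is false, so Chao is a knave.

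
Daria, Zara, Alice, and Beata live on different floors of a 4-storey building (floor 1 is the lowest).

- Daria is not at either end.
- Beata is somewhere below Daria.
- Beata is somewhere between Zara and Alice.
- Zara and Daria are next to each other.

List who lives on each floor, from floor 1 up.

From clue 1: Daria is in {2,3}.
From clues 1–3: Beata → floor 2, Daria → floor 3.
From clues 1–4: Alice → floor 1, Zara → floor 4.

Alice, Beata, Daria, Zara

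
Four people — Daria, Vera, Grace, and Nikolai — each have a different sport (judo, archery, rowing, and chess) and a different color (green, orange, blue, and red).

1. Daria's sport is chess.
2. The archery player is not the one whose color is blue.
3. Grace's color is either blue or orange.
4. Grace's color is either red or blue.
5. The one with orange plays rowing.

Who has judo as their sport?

Grace

Clue 1 rules out Daria for the one with sport judo.
With clues 1–5, Nikolai and Vera are impossible for the one with sport judo.
That leaves Grace.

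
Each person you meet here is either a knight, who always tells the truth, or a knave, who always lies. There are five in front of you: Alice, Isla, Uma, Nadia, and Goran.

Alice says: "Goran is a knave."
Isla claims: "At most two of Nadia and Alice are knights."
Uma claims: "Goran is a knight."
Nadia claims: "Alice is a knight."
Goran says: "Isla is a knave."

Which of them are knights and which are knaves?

Regardless of anyone's role, Isla's statement is true, so Isla is a knight.
With that fixed, Goran's statement is false, so Goran is a knave.
With that fixed, Alice's statement is true, so Alice is a knight.
With that fixed, Uma's statement is false, so Uma is a knave.
With that fixed, Nadia's statement is true, so Nadia is a knight.

Alice: knight, Isla: knight, Uma: knave, Nadia: knight, Goran: knave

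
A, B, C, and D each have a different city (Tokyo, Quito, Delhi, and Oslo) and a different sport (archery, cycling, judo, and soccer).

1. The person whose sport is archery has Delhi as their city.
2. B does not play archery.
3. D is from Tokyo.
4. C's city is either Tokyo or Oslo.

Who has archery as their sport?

With clues 1–2, B is impossible for the one with sport archery.
With clues 1–3, D is impossible for the one with sport archery.
With clues 1–4, C is impossible for the one with sport archery.
That leaves A.

A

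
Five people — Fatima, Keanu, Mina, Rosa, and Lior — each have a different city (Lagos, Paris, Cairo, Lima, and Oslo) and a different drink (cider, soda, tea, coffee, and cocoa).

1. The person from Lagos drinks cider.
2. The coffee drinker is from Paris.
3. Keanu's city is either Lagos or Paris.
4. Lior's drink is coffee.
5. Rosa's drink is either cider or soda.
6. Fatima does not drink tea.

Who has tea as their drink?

With clues 1–3, Keanu is impossible for the one with drink tea.
With clues 1–4, Lior is impossible for the one with drink tea.
With clues 1–5, Rosa is impossible for the one with drink tea.
With clues 1–6, Fatima is impossible for the one with drink tea.
That leaves Mina.

Mina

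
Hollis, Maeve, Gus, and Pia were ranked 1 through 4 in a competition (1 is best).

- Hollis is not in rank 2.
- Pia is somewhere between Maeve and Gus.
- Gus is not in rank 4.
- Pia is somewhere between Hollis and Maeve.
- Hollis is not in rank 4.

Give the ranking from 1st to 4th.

Hollis, Gus, Pia, Maeve

From clue 1: Hollis is in {1,3,4}.
From clues 1–2: Pia is in {2,3}.
From clues 1–4: Hollis is in {1,4}.
From clues 1–5: Hollis → rank 1, Gus → rank 2, Pia → rank 3, Maeve → rank 4.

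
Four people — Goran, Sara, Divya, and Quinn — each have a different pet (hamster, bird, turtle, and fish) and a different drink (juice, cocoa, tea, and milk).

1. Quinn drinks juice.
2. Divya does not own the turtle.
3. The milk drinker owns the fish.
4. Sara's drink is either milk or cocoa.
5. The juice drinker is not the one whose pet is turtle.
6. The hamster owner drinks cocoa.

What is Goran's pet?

With clues 1–6, bird, fish, and hamster are impossible for Goran's pet.
That leaves turtle.

turtle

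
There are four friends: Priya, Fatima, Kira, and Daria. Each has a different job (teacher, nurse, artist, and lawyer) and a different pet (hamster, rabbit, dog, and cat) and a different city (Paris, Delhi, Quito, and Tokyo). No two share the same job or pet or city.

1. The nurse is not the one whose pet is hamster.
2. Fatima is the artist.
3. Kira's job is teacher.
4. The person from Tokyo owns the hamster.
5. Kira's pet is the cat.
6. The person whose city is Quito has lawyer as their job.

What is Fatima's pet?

With clues 1–5, cat is impossible for Fatima's pet.
With clues 1–6, dog and rabbit are impossible for Fatima's pet.
That leaves hamster.

hamster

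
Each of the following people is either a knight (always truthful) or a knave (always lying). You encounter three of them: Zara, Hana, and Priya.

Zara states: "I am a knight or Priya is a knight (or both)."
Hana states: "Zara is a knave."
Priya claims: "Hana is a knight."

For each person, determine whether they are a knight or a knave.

Consider Zara. Suppose Zara is a knave.
Then no assignment of the remaining roles makes every statement match its speaker's type — contradiction.
So Zara is a knight.
With that fixed, Hana's statement is false, so Hana is a knave.
With that fixed, Priya's statement is false, so Priya is a knave.

Zara: knight, Hana: knave, Priya: knave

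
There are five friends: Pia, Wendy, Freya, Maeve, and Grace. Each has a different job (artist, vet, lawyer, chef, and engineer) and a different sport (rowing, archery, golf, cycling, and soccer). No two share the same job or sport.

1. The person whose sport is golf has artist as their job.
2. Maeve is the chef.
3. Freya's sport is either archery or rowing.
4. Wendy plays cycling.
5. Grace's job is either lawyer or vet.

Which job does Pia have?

artist

With clues 1–2, chef is impossible for Pia's job.
With clues 1–5, engineer, lawyer, and vet are impossible for Pia's job.
That leaves artist.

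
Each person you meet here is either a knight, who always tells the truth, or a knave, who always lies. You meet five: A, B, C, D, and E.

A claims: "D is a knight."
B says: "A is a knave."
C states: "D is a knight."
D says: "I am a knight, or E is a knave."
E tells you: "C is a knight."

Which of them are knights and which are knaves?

A: knight, B: knave, C: knight, D: knight, E: knight

Consider A. Suppose A is a knave.
Then no assignment of the remaining roles makes every statement match its speaker's type — contradiction.
So A is a knight.
With that fixed, B's statement is false, so B is a knave.
Consider C. Suppose C is a knave.
Then no assignment of the remaining roles makes every statement match its speaker's type — contradiction.
So C is a knight.
With that fixed, E's statement is true, so E is a knight.
Consider D. Suppose D is a knave.
Then A's statement comes out false, contradicting A being a knight.
So D is a knight.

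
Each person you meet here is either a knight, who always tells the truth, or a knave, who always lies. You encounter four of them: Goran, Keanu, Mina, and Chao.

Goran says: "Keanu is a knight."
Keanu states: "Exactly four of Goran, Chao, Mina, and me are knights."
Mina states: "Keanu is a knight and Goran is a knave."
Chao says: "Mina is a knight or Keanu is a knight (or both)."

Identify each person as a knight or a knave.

Consider Goran. Suppose Goran is a knight.
Then no assignment of the remaining roles makes every statement match its speaker's type — contradiction.
So Goran is a knave.
With that fixed, Keanu's statement is false, so Keanu is a knave.
With that fixed, Mina's statement is false, so Mina is a knave.
With that fixed, Chao's statement is false, so Chao is a knave.

Goran: knave, Keanu: knave, Mina: knave, Chao: knave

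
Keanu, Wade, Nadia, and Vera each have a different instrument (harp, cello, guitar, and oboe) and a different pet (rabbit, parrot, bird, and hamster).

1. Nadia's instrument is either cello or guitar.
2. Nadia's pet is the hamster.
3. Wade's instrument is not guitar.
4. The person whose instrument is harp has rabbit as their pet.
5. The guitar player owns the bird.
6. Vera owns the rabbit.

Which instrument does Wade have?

With clues 1–3, guitar is impossible for Wade's instrument.
With clues 1–5, cello is impossible for Wade's instrument.
With clues 1–6, harp is impossible for Wade's instrument.
That leaves oboe.

oboe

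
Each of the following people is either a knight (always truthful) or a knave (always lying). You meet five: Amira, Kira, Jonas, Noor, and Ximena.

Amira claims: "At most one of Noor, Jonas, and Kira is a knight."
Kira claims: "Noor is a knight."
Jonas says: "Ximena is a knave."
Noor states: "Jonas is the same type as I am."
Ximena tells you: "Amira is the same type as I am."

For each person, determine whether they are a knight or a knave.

Consider Amira. Suppose Amira is a knave.
Then whichever role Ximena has, Ximena's statement has the wrong truth value — contradiction.
So Amira is a knight.
Consider Kira. Suppose Kira is a knight.
Then no assignment of the remaining roles makes every statement match its speaker's type — contradiction.
So Kira is a knave.
Consider Jonas. Suppose Jonas is a knave.
Then whichever role Noor has, Noor's statement has the wrong truth value — contradiction.
So Jonas is a knight.
Consider Noor. Suppose Noor is a knight.
Then Amira's statement comes out false, contradicting Amira being a knight.
So Noor is a knave.
Consider Ximena. Suppose Ximena is a knight.
Then Jonas's statement comes out false, contradicting Jonas being a knight.
So Ximena is a knave.

Amira: knight, Kira: knave, Jonas: knight, Noor: knave, Ximena: knave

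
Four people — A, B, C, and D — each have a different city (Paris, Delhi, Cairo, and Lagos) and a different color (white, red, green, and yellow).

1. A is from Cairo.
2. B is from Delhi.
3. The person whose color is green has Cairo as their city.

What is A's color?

green

With clues 1–3, red, white, and yellow are impossible for A's color.
That leaves green.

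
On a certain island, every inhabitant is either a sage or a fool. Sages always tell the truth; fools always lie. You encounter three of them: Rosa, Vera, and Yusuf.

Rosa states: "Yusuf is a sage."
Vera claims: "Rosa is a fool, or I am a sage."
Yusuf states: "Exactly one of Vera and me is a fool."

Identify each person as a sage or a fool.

Consider Rosa. Suppose Rosa is a fool.
Then no assignment of the remaining roles makes every statement match its speaker's type — contradiction.
So Rosa is a sage.
Consider Vera. Suppose Vera is a sage.
Then whichever role Yusuf has, Yusuf's statement has the wrong truth value — contradiction.
So Vera is a fool.
Consider Yusuf. Suppose Yusuf is a fool.
Then Rosa's statement comes out false, contradicting Rosa being a sage.
So Yusuf is a sage.

Rosa: sage, Vera: fool, Yusuf: sage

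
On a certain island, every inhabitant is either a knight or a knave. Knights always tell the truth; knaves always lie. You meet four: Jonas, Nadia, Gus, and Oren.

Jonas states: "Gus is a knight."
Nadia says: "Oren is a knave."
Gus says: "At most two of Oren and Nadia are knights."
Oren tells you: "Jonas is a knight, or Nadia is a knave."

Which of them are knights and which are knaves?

Regardless of anyone's role, Gus's statement is true, so Gus is a knight.
With that fixed, Jonas's statement is true, so Jonas is a knight.
With that fixed, Oren's statement is true, so Oren is a knight.
With that fixed, Nadia's statement is false, so Nadia is a knave.

Jonas: knight, Nadia: knave, Gus: knight, Oren: knight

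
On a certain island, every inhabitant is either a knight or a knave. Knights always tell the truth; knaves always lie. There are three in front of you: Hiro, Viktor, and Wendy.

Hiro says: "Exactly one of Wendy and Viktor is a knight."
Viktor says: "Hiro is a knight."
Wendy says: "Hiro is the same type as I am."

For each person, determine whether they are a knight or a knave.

Hiro: knight, Viktor: knight, Wendy: knave

Consider Hiro. Suppose Hiro is a knave.
Then whichever role Wendy has, Wendy's statement has the wrong truth value — contradiction.
So Hiro is a knight.
With that fixed, Viktor's statement is true, so Viktor is a knight.
Consider Wendy. Suppose Wendy is a knight.
Then Hiro's statement comes out false, contradicting Hiro being a knight.
So Wendy is a knave.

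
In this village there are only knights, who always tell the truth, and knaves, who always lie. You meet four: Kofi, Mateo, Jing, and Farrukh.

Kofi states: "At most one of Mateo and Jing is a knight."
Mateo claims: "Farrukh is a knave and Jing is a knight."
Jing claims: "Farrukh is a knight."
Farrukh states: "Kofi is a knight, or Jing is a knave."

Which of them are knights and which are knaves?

Kofi: knight, Mateo: knave, Jing: knight, Farrukh: knight

Consider Kofi. Suppose Kofi is a knave.
Then no assignment of the remaining roles makes every statement match its speaker's type — contradiction.
So Kofi is a knight.
With that fixed, Farrukh's statement is true, so Farrukh is a knight.
With that fixed, Mateo's statement is false, so Mateo is a knave.
With that fixed, Jing's statement is true, so Jing is a knight.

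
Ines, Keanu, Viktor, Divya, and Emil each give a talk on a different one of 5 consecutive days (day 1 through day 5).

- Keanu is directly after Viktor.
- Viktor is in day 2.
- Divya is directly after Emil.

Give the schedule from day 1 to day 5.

From clue 1: Keanu is in {2,3,4,5}.
From clues 1–2: Viktor → day 2, Keanu → day 3.
From clues 1–3: Ines → day 1, Emil → day 4, Divya → day 5.

Ines, Viktor, Keanu, Emil, Divya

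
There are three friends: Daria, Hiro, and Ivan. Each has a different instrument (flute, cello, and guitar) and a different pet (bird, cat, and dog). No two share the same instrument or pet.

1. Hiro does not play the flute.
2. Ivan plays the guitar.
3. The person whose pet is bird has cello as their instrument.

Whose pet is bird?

With clues 1–3, Daria and Ivan are impossible for the one with pet bird.
That leaves Hiro.

Hiro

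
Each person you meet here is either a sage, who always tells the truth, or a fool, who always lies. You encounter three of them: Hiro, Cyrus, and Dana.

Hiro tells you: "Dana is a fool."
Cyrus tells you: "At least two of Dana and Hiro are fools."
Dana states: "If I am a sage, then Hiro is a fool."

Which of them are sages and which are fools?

Hiro: fool, Cyrus: fool, Dana: sage

Consider Hiro. Suppose Hiro is a sage.
Then whichever role Dana has, Dana's statement has the wrong truth value — contradiction.
So Hiro is a fool.
With that fixed, Dana's statement is true, so Dana is a sage.
With that fixed, Cyrus's statement is false, so Cyrus is a fool.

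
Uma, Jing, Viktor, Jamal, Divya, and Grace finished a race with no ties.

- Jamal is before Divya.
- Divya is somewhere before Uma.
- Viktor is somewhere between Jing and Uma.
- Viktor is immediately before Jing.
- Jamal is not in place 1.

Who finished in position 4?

Uma

With clues 1–4, Divya, Jamal, and Jing are ruled out for place 4.
With clues 1–5, Grace and Viktor are ruled out for place 4.
So place 4 is Uma.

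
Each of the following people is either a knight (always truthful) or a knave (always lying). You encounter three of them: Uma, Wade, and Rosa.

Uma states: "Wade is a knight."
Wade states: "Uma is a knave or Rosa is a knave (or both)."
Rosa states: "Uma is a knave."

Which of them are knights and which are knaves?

Uma: knight, Wade: knight, Rosa: knave

Consider Uma. Suppose Uma is a knave.
Then no assignment of the remaining roles makes every statement match its speaker's type — contradiction.
So Uma is a knight.
With that fixed, Rosa's statement is false, so Rosa is a knave.
With that fixed, Wade's statement is true, so Wade is a knight.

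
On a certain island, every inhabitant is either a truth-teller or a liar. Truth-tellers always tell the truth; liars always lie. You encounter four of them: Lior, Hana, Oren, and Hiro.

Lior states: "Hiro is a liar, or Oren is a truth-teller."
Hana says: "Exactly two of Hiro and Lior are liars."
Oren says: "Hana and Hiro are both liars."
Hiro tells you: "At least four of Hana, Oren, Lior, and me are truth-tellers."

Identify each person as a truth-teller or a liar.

Lior: truth-teller, Hana: liar, Oren: truth-teller, Hiro: liar

Consider Lior. Suppose Lior is a liar.
Then no assignment of the remaining roles makes every statement match its speaker's type — contradiction.
So Lior is a truth-teller.
With that fixed, Hana's statement is false, so Hana is a liar.
With that fixed, Hiro's statement is false, so Hiro is a liar.
With that fixed, Oren's statement is true, so Oren is a truth-teller.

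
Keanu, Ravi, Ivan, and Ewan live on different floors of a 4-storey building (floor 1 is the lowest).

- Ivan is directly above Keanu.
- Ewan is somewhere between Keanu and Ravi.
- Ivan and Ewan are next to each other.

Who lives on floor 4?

With clue 1, Keanu is ruled out for floor 4.
With clues 1–2, Ewan is ruled out for floor 4.
With clues 1–3, Ivan is ruled out for floor 4.
So floor 4 is Ravi.

Ravi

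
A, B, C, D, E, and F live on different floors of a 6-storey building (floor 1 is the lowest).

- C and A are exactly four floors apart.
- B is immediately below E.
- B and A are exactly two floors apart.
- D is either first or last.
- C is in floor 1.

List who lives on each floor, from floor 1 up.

C, F, B, E, A, D

From clue 1: A is in {1,2,5,6}.
From clues 1–2: B is in {2,3,4}.
From clues 1–3: B is in {3,4}.
From clues 1–5: C → floor 1, F → floor 2, B → floor 3, E → floor 4, A → floor 5, D → floor 6.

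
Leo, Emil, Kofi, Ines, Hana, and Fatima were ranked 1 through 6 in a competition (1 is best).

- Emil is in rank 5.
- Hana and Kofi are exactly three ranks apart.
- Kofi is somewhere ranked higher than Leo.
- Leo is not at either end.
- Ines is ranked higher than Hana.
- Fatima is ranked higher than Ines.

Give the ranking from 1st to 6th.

Fatima, Ines, Kofi, Leo, Emil, Hana

From clue 1: Emil → rank 5.
From clues 1–2: Kofi is in {1,3,4,6}.
From clues 1–3: Kofi is in {1,3,4}.
From clues 1–4: Kofi is in {1,3}.
From clues 1–6: Fatima → rank 1, Ines → rank 2, Kofi → rank 3, Leo → rank 4, Hana → rank 6.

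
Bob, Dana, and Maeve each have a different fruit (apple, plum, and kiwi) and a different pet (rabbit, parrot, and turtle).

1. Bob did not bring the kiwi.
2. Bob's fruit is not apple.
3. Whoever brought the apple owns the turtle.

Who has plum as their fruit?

Bob

With clues 1–2, Dana and Maeve are impossible for the one with fruit plum.
That leaves Bob.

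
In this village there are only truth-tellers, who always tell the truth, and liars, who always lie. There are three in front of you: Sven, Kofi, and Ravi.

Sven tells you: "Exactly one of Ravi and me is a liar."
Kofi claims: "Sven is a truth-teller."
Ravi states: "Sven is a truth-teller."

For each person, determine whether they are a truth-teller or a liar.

Sven: liar, Kofi: liar, Ravi: liar

Consider Sven. Suppose Sven is a truth-teller.
Then no assignment of the remaining roles makes every statement match its speaker's type — contradiction.
So Sven is a liar.
With that fixed, Kofi's statement is false, so Kofi is a liar.
With that fixed, Ravi's statement is false, so Ravi is a liar.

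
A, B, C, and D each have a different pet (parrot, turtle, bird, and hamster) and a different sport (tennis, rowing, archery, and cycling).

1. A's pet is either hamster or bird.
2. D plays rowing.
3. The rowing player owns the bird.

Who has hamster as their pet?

With clues 1–3, B, C, and D are impossible for the one with pet hamster.
That leaves A.

A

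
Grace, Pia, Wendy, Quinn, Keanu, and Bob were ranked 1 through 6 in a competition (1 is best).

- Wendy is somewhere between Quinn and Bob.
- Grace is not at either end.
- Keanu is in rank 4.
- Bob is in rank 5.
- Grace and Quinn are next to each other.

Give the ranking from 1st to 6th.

Quinn, Grace, Wendy, Keanu, Bob, Pia

From clue 1: Wendy is in {2,3,4,5}.
From clues 1–2: Grace is in {2,3,4,5}.
From clues 1–3: Keanu → rank 4.
From clues 1–4: Quinn → rank 1, Bob → rank 5, Pia → rank 6.
From clues 1–5: Grace → rank 2, Wendy → rank 3.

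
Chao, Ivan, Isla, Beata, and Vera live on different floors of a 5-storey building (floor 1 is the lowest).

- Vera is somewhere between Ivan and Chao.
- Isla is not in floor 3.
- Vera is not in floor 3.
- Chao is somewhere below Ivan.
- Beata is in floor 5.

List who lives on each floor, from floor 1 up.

Chao, Vera, Ivan, Isla, Beata

From clue 1: Vera is in {2,3,4}.
From clues 1–3: Vera is in {2,4}.
From clues 1–5: Chao → floor 1, Vera → floor 2, Ivan → floor 3, Isla → floor 4, Beata → floor 5.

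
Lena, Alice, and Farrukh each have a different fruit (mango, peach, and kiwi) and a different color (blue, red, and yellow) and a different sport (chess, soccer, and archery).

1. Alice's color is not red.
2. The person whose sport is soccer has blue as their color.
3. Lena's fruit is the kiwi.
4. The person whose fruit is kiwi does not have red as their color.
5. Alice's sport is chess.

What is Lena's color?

blue

With clues 1–4, red is impossible for Lena's color.
With clues 1–5, yellow is impossible for Lena's color.
That leaves blue.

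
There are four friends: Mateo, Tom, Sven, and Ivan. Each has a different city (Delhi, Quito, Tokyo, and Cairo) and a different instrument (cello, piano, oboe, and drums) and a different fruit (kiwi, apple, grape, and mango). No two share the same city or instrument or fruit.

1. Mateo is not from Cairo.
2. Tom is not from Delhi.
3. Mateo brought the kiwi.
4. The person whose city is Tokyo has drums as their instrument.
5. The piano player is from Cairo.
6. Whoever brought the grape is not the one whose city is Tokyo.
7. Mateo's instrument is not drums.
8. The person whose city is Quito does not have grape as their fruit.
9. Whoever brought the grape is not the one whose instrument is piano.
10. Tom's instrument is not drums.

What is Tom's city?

Cairo

With clues 1–2, Delhi is impossible for Tom's city.
With clues 1–9, Quito is impossible for Tom's city.
With clues 1–10, Tokyo is impossible for Tom's city.
That leaves Cairo.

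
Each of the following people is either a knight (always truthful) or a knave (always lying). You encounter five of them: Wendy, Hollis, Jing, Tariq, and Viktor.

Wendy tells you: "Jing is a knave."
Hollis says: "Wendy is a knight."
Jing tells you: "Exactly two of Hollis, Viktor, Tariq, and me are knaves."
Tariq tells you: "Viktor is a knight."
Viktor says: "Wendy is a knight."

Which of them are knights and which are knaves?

Consider Wendy. Suppose Wendy is a knave.
Then no assignment of the remaining roles makes every statement match its speaker's type — contradiction.
So Wendy is a knight.
With that fixed, Hollis's statement is true, so Hollis is a knight.
With that fixed, Viktor's statement is true, so Viktor is a knight.
With that fixed, Tariq's statement is true, so Tariq is a knight.
With that fixed, Jing's statement is false, so Jing is a knave.

Wendy: knight, Hollis: knight, Jing: knave, Tariq: knight, Viktor: knight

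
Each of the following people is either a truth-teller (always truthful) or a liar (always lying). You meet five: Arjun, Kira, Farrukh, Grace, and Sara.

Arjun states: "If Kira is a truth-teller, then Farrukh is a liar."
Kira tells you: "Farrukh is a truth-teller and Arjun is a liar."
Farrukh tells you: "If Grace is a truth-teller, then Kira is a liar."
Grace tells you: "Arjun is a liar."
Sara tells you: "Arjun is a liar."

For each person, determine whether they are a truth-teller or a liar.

Consider Arjun. Suppose Arjun is a liar.
Then no assignment of the remaining roles makes every statement match its speaker's type — contradiction.
So Arjun is a truth-teller.
With that fixed, Kira's statement is false, so Kira is a liar.
With that fixed, Farrukh's statement is true, so Farrukh is a truth-teller.
With that fixed, Grace's statement is false, so Grace is a liar.
With that fixed, Sara's statement is false, so Sara is a liar.

Arjun: truth-teller, Kira: liar, Farrukh: truth-teller, Grace: liar, Sara: liar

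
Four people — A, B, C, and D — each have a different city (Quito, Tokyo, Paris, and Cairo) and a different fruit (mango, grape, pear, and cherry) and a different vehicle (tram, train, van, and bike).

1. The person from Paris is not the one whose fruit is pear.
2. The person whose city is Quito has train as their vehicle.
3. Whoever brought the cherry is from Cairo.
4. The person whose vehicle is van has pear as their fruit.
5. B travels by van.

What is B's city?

With clues 1–5, Cairo, Paris, and Quito are impossible for B's city.
That leaves Tokyo.

Tokyo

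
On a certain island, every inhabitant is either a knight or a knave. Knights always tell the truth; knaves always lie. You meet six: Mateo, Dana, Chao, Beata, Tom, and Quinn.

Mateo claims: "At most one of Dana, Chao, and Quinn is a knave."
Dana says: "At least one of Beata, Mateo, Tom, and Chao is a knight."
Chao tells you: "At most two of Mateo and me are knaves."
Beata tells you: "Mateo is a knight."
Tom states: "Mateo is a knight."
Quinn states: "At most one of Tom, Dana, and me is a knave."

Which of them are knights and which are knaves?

Regardless of anyone's role, Chao's statement is true, so Chao is a knight.
With that fixed, Dana's statement is true, so Dana is a knight.
With that fixed, Mateo's statement is true, so Mateo is a knight.
With that fixed, Beata's statement is true, so Beata is a knight.
With that fixed, Tom's statement is true, so Tom is a knight.
With that fixed, Quinn's statement is true, so Quinn is a knight.

Mateo: knight, Dana: knight, Chao: knight, Beata: knight, Tom: knight, Quinn: knight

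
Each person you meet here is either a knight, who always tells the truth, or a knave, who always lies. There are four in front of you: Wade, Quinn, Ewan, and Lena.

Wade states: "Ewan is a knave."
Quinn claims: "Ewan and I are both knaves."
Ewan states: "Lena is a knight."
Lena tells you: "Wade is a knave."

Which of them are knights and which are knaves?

Consider Wade. Suppose Wade is a knight.
Then no assignment of the remaining roles makes every statement match its speaker's type — contradiction.
So Wade is a knave.
With that fixed, Lena's statement is true, so Lena is a knight.
With that fixed, Ewan's statement is true, so Ewan is a knight.
With that fixed, Quinn's statement is false, so Quinn is a knave.

Wade: knave, Quinn: knave, Ewan: knight, Lena: knight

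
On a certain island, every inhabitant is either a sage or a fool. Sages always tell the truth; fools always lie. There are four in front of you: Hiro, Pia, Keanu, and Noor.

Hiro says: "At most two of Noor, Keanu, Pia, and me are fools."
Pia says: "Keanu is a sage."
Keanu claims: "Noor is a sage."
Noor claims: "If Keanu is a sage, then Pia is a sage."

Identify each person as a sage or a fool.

Hiro: sage, Pia: sage, Keanu: sage, Noor: sage

Consider Hiro. Suppose Hiro is a fool.
Then no assignment of the remaining roles makes every statement match its speaker's type — contradiction.
So Hiro is a sage.
Consider Pia. Suppose Pia is a fool.
Then no assignment of the remaining roles makes every statement match its speaker's type — contradiction.
So Pia is a sage.
With that fixed, Noor's statement is true, so Noor is a sage.
With that fixed, Keanu's statement is true, so Keanu is a sage.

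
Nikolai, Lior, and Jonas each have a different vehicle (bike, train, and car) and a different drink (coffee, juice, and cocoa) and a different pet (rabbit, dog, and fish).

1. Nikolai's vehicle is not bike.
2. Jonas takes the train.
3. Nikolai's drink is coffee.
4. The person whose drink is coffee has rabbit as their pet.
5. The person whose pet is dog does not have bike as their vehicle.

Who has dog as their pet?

Jonas

With clues 1–4, Nikolai is impossible for the one with pet dog.
With clues 1–5, Lior is impossible for the one with pet dog.
That leaves Jonas.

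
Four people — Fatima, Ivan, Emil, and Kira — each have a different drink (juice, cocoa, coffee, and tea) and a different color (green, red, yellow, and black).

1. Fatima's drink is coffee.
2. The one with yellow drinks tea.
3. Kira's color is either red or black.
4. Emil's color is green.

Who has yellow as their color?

With clues 1–2, Fatima is impossible for the one with color yellow.
With clues 1–3, Kira is impossible for the one with color yellow.
With clues 1–4, Emil is impossible for the one with color yellow.
That leaves Ivan.

Ivan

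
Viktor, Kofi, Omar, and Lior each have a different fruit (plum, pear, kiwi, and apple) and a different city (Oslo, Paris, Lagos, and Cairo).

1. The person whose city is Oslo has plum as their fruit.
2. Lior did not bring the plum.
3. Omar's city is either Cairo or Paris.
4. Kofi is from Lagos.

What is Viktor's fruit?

plum

With clues 1–4, apple, kiwi, and pear are impossible for Viktor's fruit.
That leaves plum.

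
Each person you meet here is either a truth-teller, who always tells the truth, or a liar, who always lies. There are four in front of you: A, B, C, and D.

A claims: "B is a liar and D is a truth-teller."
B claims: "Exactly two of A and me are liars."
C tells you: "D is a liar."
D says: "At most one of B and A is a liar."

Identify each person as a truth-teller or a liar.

A: truth-teller, B: liar, C: liar, D: truth-teller

Consider A. Suppose A is a liar.
Then whichever role B has, B's statement has the wrong truth value — contradiction.
So A is a truth-teller.
With that fixed, B's statement is false, so B is a liar.
With that fixed, D's statement is true, so D is a truth-teller.
With that fixed, C's statement is false, so C is a liar.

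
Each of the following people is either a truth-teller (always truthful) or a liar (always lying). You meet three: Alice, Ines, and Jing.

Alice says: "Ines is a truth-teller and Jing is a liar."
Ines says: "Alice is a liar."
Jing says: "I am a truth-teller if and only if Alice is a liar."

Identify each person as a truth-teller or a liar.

Alice: liar, Ines: truth-teller, Jing: truth-teller

Consider Alice. Suppose Alice is a truth-teller.
Then whichever role Jing has, Jing's statement has the wrong truth value — contradiction.
So Alice is a liar.
With that fixed, Ines's statement is true, so Ines is a truth-teller.
Consider Jing. Suppose Jing is a liar.
Then Alice's statement comes out true, contradicting Alice being a liar.
So Jing is a truth-teller.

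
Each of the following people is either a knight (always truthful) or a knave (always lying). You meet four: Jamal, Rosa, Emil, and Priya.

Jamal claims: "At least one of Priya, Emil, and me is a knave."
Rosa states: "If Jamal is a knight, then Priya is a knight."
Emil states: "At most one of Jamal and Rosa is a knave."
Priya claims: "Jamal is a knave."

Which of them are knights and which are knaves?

Consider Jamal. Suppose Jamal is a knave.
Then Jamal's own statement would have to be false, but it can't be — contradiction.
So Jamal is a knight.
With that fixed, Emil's statement is true, so Emil is a knight.
With that fixed, Priya's statement is false, so Priya is a knave.
With that fixed, Rosa's statement is false, so Rosa is a knave.

Jamal: knight, Rosa: knave, Emil: knight, Priya: knave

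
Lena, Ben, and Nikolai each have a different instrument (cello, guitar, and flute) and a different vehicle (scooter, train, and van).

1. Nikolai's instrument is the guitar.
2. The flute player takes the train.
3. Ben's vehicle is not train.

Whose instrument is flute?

Clue 1 rules out Nikolai for the one with instrument flute.
With clues 1–3, Ben is impossible for the one with instrument flute.
That leaves Lena.

Lena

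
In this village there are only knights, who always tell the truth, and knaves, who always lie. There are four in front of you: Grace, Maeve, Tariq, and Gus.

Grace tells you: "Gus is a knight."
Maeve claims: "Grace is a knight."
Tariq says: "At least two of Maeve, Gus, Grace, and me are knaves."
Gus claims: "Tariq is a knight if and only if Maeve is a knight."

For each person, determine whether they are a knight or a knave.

Consider Grace. Suppose Grace is a knight.
Then no assignment of the remaining roles makes every statement match its speaker's type — contradiction.
So Grace is a knave.
With that fixed, Maeve's statement is false, so Maeve is a knave.
With that fixed, Tariq's statement is true, so Tariq is a knight.
With that fixed, Gus's statement is false, so Gus is a knave.

Grace: knave, Maeve: knave, Tariq: knight, Gus: knave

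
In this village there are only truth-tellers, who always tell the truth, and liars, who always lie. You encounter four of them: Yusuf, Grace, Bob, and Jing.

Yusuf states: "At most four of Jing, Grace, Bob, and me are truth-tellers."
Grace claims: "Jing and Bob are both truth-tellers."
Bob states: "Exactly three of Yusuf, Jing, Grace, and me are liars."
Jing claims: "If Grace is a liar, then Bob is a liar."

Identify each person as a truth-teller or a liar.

Yusuf: truth-teller, Grace: liar, Bob: liar, Jing: truth-teller

Regardless of anyone's role, Yusuf's statement is true, so Yusuf is a truth-teller.
Consider Grace. Suppose Grace is a truth-teller.
Then no assignment of the remaining roles makes every statement match its speaker's type — contradiction.
So Grace is a liar.
Consider Bob. Suppose Bob is a truth-teller.
Then Bob's own statement would have to be true, but it can't be — contradiction.
So Bob is a liar.
With that fixed, Jing's statement is true, so Jing is a truth-teller.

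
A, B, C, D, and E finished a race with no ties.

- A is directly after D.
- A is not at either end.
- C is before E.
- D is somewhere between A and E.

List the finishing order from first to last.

C, E, D, A, B

From clue 1: A is in {2,3,4,5}.
From clues 1–2: A is in {2,3,4}.
From clues 1–4: C → place 1, E → place 2, D → place 3, A → place 4, B → place 5.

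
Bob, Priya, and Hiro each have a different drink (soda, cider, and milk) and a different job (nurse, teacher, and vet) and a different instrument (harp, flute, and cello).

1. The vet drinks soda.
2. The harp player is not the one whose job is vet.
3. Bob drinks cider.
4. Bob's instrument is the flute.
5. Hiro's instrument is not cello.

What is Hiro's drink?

With clues 1–3, cider is impossible for Hiro's drink.
With clues 1–5, soda is impossible for Hiro's drink.
That leaves milk.

milk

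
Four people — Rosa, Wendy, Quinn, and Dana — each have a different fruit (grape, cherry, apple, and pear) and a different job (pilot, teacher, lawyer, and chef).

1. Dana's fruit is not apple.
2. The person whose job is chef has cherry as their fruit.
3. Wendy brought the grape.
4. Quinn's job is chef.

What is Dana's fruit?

pear

Clue 1 rules out apple for Dana's fruit.
With clues 1–3, grape is impossible for Dana's fruit.
With clues 1–4, cherry is impossible for Dana's fruit.
That leaves pear.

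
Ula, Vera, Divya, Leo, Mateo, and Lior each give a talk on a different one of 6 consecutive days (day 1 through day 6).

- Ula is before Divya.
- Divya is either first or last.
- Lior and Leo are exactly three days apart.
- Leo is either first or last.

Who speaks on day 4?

With clues 1–2, Divya is ruled out for day 4.
With clues 1–4, Leo, Mateo, Ula, and Vera are ruled out for day 4.
So day 4 is Lior.

Lior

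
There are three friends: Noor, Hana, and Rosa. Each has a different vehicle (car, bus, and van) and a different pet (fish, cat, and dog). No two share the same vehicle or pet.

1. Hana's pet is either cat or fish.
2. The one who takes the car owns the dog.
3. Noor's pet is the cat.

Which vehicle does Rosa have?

car

With clues 1–3, bus and van are impossible for Rosa's vehicle.
That leaves car.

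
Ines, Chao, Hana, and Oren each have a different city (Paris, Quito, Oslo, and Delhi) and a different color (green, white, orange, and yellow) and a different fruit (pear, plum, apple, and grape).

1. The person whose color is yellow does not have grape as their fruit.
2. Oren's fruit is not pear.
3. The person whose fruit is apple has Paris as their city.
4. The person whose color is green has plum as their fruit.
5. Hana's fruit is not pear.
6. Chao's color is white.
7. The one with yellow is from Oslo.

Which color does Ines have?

yellow

With clues 1–6, white is impossible for Ines's color.
With clues 1–7, green and orange are impossible for Ines's color.
That leaves yellow.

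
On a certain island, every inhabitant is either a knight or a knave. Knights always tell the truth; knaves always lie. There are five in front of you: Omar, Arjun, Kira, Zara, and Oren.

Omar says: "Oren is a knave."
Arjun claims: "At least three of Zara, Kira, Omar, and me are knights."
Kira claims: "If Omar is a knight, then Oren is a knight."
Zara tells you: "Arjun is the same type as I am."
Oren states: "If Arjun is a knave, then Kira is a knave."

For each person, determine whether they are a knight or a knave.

Consider Omar. Suppose Omar is a knight.
Then no assignment of the remaining roles makes every statement match its speaker's type — contradiction.
So Omar is a knave.
With that fixed, Kira's statement is true, so Kira is a knight.
Consider Arjun. Suppose Arjun is a knave.
Then whichever role Zara has, Zara's statement has the wrong truth value — contradiction.
So Arjun is a knight.
With that fixed, Oren's statement is true, so Oren is a knight.
Consider Zara. Suppose Zara is a knave.
Then Arjun's statement comes out false, contradicting Arjun being a knight.
So Zara is a knight.

Omar: knave, Arjun: knight, Kira: knight, Zara: knight, Oren: knight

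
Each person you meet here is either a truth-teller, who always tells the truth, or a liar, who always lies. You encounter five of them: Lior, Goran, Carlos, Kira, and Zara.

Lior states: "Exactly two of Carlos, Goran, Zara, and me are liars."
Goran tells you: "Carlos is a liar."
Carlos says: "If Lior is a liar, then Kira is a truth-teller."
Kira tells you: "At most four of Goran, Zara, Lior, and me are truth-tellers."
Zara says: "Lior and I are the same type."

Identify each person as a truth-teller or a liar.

Regardless of anyone's role, Kira's statement is true, so Kira is a truth-teller.
With that fixed, Carlos's statement is true, so Carlos is a truth-teller.
With that fixed, Goran's statement is false, so Goran is a liar.
Consider Lior. Suppose Lior is a liar.
Then whichever role Zara has, Zara's statement has the wrong truth value — contradiction.
So Lior is a truth-teller.
Consider Zara. Suppose Zara is a truth-teller.
Then Lior's statement comes out false, contradicting Lior being a truth-teller.
So Zara is a liar.

Lior: truth-teller, Goran: liar, Carlos: truth-teller, Kira: truth-teller, Zara: liar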